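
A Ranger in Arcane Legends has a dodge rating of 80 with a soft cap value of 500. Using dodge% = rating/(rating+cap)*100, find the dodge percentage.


dodge% = 80 / (80 + 500) * 100
= 80 / 580 * 100
= 0.137931 * 100
= 13.79%

13.79%


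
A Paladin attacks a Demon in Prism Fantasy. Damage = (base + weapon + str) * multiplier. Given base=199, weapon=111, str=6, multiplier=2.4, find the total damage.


Sum base + weapon + str = 199 + 111 + 6 = 316
Multiply by 2.4:
316 * 2.4 = 758.4

758.4 damage


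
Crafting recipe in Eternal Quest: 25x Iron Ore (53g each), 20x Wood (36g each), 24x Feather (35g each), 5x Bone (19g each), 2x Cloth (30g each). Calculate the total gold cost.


Cost breakdown:
  Iron Ore: 25 * 53 = 1325
  Wood: 20 * 36 = 720
  Feather: 24 * 35 = 840
  Bone: 5 * 19 = 95
  Cloth: 2 * 30 = 60
Total = 1325 + 720 + 840 + 95 + 60 = 3040

3040 gold


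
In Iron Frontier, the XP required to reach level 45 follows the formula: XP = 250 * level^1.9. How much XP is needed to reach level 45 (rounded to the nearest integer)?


XP = 250 * level^1.9
Substitute level = 45:
XP = 250 * 45^1.9
= 250 * 1383.897
= 345974

345974 XP


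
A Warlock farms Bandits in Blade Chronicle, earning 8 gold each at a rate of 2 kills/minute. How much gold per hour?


Gold per minute = 8 * 2 = 16
Gold per hour = 16 * 60 = 960

960 gold/hour


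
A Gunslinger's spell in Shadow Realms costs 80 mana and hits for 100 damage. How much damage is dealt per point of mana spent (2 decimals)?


Efficiency = damage / mana
= 100 / 80
= 1.25

1.25 dmg/mana


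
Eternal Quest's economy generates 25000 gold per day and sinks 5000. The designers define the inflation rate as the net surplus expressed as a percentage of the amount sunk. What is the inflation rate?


Net gold = 25000 - 5000 = 20000
Inflation rate = net / sunk * 100 = 20000 / 5000 * 100
= 4.0 * 100
= 400.00%

400.00%


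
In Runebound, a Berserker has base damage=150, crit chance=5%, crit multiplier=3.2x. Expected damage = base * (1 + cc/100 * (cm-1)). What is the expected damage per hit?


E[dmg] = base * (1 + crit_chance * (crit_mult - 1))
cc as decimal = 5/100 = 0.05
cm - 1 = 3.2 - 1 = 2.2
Bonus factor = 0.05 * 2.2 = 0.11
Total multiplier = 1 + 0.11 = 1.11
Expected damage = 150 * 1.11 = 166.50

166.50 damage


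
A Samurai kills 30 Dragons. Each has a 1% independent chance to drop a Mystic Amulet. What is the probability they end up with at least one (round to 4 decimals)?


P(at least one) = 1 - P(none) = 1 - (1-p)^n
p = 1/100 = 0.01
1 - p = 0.99
(1 - p)^30 = 0.99^30 = 0.739700
P(at least one) = 1 - 0.739700 = 0.2603

0.2603


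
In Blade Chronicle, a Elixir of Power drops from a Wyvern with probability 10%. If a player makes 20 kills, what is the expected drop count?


Expected drops = kills * (drop_rate / 100)
= 20 * (10 / 100)
= 20 * 0.1
= 2.0

2.0 drops


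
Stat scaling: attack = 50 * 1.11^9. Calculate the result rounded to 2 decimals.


value = base * growth^level
= 50 * 1.11^9
= 50 * 2.558037
= 127.90

127.90 attack


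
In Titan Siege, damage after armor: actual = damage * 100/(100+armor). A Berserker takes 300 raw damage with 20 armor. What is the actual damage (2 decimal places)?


actual = 300 * 100 / (100 + 20)
= 300 * 100 / 120
= 30000 / 120
= 250.00

250.00 damage


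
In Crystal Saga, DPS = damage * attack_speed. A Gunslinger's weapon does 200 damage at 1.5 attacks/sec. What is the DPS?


DPS = damage * attack_speed
= 200 * 1.5
= 300.0

300.0 DPS


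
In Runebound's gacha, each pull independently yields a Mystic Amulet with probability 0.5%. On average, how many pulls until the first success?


Expected pulls for a geometric distribution = 1/p = 100 / rate%
= 100 / 0.5
= 200.0

200.0 pulls


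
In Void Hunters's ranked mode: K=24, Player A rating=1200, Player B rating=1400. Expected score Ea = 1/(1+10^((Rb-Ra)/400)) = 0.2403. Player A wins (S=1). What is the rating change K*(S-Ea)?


Elo update: delta = K * (S - Ea), where S = 1 (wins)
S - Ea = 1 - 0.2403 = 0.7597
Rating change = 24 * 0.7597
= 18.23

18.23 rating points


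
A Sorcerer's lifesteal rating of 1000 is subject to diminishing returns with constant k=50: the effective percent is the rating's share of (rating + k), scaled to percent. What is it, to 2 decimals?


effective% = rating / (rating + k) * 100
= 1000 / (1000 + 50) * 100
= 1000 / 1050 * 100
= 0.952381 * 100
= 95.24%

95.24%


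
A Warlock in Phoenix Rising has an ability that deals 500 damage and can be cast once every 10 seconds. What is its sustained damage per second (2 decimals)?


DPS = damage / cooldown
= 500 / 10
= 50.00

50.00 DPS


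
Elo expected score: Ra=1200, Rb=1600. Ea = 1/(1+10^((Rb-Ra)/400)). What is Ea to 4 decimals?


Elo expected score: Ea = 1/(1 + 10^((Rb-Ra)/400))
Rb - Ra = 1600 - 1200 = 400
(Rb-Ra)/400 = 400/400 = 1.0
10^1.0 = 10.0
Ea = 1/(1 + 10.0) = 1/11.0 = 0.0909

0.0909


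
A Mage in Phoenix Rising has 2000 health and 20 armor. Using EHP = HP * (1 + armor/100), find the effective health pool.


EHP = 2000 * (1 + 20/100)
= 2000 * (1 + 0.2)
= 2000 * 1.2
= 2400.0

2400.0 EHP


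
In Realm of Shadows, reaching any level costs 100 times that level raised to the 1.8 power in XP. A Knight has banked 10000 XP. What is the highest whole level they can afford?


XP = 100 * level^1.8, so level = (XP / 100)^(1/1.8)
= (10000 / 100)^(1/1.8)
= 100.0^0.5556
= 12.9155
Floor: level = 12

level 12


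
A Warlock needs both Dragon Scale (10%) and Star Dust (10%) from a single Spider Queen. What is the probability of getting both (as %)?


For independent events, P(both) = P(A) * P(B)
= 10% * 10%
= 100 / 100 %
= 1.0%

1.0%


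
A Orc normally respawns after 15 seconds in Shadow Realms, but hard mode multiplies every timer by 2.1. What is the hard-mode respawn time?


Respawn time = base * multiplier
= 15 * 2.1
= 31.5 seconds

31.5 seconds


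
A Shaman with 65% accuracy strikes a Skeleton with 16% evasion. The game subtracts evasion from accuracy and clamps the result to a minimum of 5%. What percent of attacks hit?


accuracy - evasion = 65 - 16 = 49
Apply floor: max(49, 5) = 49
Hit chance = 49%

49%


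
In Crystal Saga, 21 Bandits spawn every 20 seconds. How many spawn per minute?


Spawns per minute = count * (60 / interval)
= 21 * (60 / 20)
= 21 * 3.0
= 63.0

63.0 per minute


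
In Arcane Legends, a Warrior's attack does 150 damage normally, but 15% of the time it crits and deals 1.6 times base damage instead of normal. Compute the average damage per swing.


E[dmg] = base * (1 + crit_chance * (crit_mult - 1))
cc as decimal = 15/100 = 0.15
cm - 1 = 1.6 - 1 = 0.6
Bonus factor = 0.15 * 0.6 = 0.09
Total multiplier = 1 + 0.09 = 1.09
Expected damage = 150 * 1.09 = 163.50

163.50 damage


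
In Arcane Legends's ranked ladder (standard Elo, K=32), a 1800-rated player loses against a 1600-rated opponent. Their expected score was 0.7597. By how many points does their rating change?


Elo update: delta = K * (S - Ea), where S = 0 (loses)
S - Ea = 0 - 0.7597 = -0.7597
Rating change = 32 * -0.7597
= -24.31

-24.31 rating points


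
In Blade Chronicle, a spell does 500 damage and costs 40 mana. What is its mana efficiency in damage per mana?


Efficiency = damage / mana
= 500 / 40
= 12.50

12.50 dmg/mana


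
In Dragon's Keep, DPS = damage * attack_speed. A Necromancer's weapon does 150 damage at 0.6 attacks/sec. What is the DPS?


DPS = damage * attack_speed
= 150 * 0.6
= 90.0

90.0 DPS


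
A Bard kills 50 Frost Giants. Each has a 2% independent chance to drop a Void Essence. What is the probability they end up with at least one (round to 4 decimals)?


P(at least one) = 1 - P(none) = 1 - (1-p)^n
p = 2/100 = 0.02
1 - p = 0.98
(1 - p)^50 = 0.98^50 = 0.364170
P(at least one) = 1 - 0.364170 = 0.6358

0.6358


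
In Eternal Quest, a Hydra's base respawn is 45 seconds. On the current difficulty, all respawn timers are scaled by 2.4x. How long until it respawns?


Respawn time = base * multiplier
= 45 * 2.4
= 108.0 seconds

108.0 seconds


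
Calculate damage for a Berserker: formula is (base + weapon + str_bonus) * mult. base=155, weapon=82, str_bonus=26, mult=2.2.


Sum base + weapon + str = 155 + 82 + 26 = 263
Multiply by 2.2:
263 * 2.2 = 578.6

578.6 damage


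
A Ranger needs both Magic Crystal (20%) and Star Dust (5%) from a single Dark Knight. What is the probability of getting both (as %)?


For independent events, P(both) = P(A) * P(B)
= 20% * 5%
= 100 / 100 %
= 1.0%

1.0%


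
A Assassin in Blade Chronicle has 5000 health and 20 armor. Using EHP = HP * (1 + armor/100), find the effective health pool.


EHP = 5000 * (1 + 20/100)
= 5000 * (1 + 0.2)
= 5000 * 1.2
= 6000.0

6000.0 EHP


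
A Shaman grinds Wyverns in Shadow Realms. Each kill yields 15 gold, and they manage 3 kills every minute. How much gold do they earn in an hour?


Gold per minute = 15 * 3 = 45
Gold per hour = 45 * 60 = 2700

2700 gold/hour


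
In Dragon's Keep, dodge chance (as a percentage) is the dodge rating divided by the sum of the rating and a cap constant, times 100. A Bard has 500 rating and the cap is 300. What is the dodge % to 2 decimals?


dodge% = 500 / (500 + 300) * 100
= 500 / 800 * 100
= 0.625 * 100
= 62.50%

62.50%


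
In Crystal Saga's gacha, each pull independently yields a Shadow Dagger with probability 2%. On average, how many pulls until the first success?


Expected pulls for a geometric distribution = 1/p = 100 / rate%
= 100 / 2
= 50.0

50.0 pulls


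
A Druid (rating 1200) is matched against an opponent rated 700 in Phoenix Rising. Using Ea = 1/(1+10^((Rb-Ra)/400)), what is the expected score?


Elo expected score: Ea = 1/(1 + 10^((Rb-Ra)/400))
Rb - Ra = 700 - 1200 = -500
(Rb-Ra)/400 = -500/400 = -1.25
10^-1.25 = 0.056234
Ea = 1/(1 + 0.056234) = 1/1.056234 = 0.9468

0.9468


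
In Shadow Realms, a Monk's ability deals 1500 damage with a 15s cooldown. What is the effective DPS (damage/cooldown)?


DPS = damage / cooldown
= 1500 / 15
= 100.00

100.00 DPS


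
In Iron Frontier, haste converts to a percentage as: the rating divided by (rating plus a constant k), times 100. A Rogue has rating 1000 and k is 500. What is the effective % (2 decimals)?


effective% = rating / (rating + k) * 100
= 1000 / (1000 + 500) * 100
= 1000 / 1500 * 100
= 0.666667 * 100
= 66.67%

66.67%


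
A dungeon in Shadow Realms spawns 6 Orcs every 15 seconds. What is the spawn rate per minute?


Spawns per minute = count * (60 / interval)
= 6 * (60 / 15)
= 6 * 4.0
= 24.0

24.0 per minute


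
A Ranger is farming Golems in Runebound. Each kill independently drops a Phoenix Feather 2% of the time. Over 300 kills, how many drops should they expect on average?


Expected drops = kills * (drop_rate / 100)
= 300 * (2 / 100)
= 300 * 0.02
= 6.0

6.0 drops


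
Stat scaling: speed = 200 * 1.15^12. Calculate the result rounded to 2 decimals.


value = base * growth^level
= 200 * 1.15^12
= 200 * 5.35025
= 1070.05

1070.05 speed


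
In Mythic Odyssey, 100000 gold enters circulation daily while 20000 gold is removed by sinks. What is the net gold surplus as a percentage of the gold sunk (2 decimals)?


Net gold = 100000 - 20000 = 80000
Inflation rate = net / sunk * 100 = 80000 / 20000 * 100
= 4.0 * 100
= 400.00%

400.00%


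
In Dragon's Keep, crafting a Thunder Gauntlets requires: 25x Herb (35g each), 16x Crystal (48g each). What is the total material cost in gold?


Cost breakdown:
  Herb: 25 * 35 = 875
  Crystal: 16 * 48 = 768
Total = 875 + 768 = 1643

1643 gold


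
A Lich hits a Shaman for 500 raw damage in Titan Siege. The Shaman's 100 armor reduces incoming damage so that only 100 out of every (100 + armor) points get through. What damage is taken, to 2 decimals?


actual = 500 * 100 / (100 + 100)
= 500 * 100 / 200
= 50000 / 200
= 250.00

250.00 damage


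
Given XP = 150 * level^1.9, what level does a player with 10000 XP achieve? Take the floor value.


XP = 150 * level^1.9, so level = (XP / 150)^(1/1.9)
= (10000 / 150)^(1/1.9)
= 66.6667^0.5263
= 9.1191
Floor: level = 9

level 9


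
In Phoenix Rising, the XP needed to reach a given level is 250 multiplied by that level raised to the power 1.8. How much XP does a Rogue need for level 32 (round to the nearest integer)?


XP = 250 * level^1.8
Substitute level = 32:
XP = 250 * 32^1.8
= 250 * 512.0
= 128000

128000 XP


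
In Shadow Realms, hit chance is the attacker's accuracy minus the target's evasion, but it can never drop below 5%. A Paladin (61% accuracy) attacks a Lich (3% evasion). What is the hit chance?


accuracy - evasion = 61 - 3 = 58
Apply floor: max(58, 5) = 58
Hit chance = 58%

58%


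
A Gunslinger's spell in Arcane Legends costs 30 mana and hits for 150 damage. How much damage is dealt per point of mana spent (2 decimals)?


Efficiency = damage / mana
= 150 / 30
= 5.00

5.00 dmg/mana


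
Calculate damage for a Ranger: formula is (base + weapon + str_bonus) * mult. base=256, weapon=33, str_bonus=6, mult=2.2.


Sum base + weapon + str = 256 + 33 + 6 = 295
Multiply by 2.2:
295 * 2.2 = 649.0

649.0 damage


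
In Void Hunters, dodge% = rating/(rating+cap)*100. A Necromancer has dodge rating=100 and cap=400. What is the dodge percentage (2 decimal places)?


dodge% = 100 / (100 + 400) * 100
= 100 / 500 * 100
= 0.2 * 100
= 20.00%

20.00%


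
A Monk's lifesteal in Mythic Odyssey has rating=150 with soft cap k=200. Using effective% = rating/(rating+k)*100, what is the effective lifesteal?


effective% = rating / (rating + k) * 100
= 150 / (150 + 200) * 100
= 150 / 350 * 100
= 0.428571 * 100
= 42.86%

42.86%


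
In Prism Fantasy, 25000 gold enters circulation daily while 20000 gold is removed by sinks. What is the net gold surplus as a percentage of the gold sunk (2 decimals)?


Net gold = 25000 - 20000 = 5000
Inflation rate = net / sunk * 100 = 5000 / 20000 * 100
= 0.25 * 100
= 25.00%

25.00%


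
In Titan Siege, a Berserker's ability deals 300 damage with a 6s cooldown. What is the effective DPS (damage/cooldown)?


DPS = damage / cooldown
= 300 / 6
= 50.00

50.00 DPS


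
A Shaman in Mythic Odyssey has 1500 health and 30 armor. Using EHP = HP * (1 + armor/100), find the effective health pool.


EHP = 1500 * (1 + 30/100)
= 1500 * (1 + 0.3)
= 1500 * 1.3
= 1950.0

1950.0 EHP


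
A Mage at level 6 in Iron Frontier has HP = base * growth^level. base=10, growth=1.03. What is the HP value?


value = base * growth^level
= 10 * 1.03^6
= 10 * 1.194052
= 11.94

11.94 HP


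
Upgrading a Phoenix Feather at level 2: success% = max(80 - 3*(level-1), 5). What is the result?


raw_rate = 80 - 3 * (2 - 1)
= 80 - 3 * 1
= 80 - 3
= 77
Apply floor: max(77, 5) = 77%

77%


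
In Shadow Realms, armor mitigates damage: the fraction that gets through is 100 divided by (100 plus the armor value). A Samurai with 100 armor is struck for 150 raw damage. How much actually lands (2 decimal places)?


actual = 150 * 100 / (100 + 100)
= 150 * 100 / 200
= 15000 / 200
= 75.00

75.00 damage


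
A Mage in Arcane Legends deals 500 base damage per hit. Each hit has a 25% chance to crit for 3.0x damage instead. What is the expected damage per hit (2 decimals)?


E[dmg] = base * (1 + crit_chance * (crit_mult - 1))
cc as decimal = 25/100 = 0.25
cm - 1 = 3.0 - 1 = 2.0
Bonus factor = 0.25 * 2.0 = 0.5
Total multiplier = 1 + 0.5 = 1.5
Expected damage = 500 * 1.5 = 750.00

750.00 damage


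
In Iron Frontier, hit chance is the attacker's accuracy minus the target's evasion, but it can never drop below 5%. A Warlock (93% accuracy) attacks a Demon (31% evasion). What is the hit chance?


accuracy - evasion = 93 - 31 = 62
Apply floor: max(62, 5) = 62
Hit chance = 62%

62%


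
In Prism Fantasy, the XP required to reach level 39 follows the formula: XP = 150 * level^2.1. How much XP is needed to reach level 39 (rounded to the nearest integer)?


XP = 150 * level^2.1
Substitute level = 39:
XP = 150 * 39^2.1
= 150 * 2193.9952
= 329099

329099 XP


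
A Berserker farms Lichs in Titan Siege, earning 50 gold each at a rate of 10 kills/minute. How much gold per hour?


Gold per minute = 50 * 10 = 500
Gold per hour = 500 * 60 = 30000

30000 gold/hour


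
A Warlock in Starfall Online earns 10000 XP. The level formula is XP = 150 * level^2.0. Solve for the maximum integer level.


XP = 150 * level^2.0, so level = (XP / 150)^(1/2.0)
= (10000 / 150)^(1/2.0)
= 66.6667^0.5
= 8.165
Floor: level = 8

level 8


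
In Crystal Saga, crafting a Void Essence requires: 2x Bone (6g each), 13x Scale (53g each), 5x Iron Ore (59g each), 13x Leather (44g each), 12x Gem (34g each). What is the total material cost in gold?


Cost breakdown:
  Bone: 2 * 6 = 12
  Scale: 13 * 53 = 689
  Iron Ore: 5 * 59 = 295
  Leather: 13 * 44 = 572
  Gem: 12 * 34 = 408
Total = 12 + 689 + 295 + 572 + 408 = 1976

1976 gold


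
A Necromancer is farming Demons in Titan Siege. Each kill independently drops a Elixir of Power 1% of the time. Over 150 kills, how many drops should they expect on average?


Expected drops = kills * (drop_rate / 100)
= 150 * (1 / 100)
= 150 * 0.01
= 1.5

1.5 drops


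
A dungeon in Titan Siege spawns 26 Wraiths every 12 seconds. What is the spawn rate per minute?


Spawns per minute = count * (60 / interval)
= 26 * (60 / 12)
= 26 * 5.0
= 130.0

130.0 per minute


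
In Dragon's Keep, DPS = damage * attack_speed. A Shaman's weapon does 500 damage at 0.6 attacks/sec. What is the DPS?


DPS = damage * attack_speed
= 500 * 0.6
= 300.0

300.0 DPS


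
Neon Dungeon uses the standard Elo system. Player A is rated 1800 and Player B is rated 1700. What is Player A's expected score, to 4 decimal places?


Elo expected score: Ea = 1/(1 + 10^((Rb-Ra)/400))
Rb - Ra = 1700 - 1800 = -100
(Rb-Ra)/400 = -100/400 = -0.25
10^-0.25 = 0.562341
Ea = 1/(1 + 0.562341) = 1/1.562341 = 0.6401

0.6401


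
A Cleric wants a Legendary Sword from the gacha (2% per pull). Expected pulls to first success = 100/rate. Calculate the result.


Expected pulls for a geometric distribution = 1/p = 100 / rate%
= 100 / 2
= 50.0

50.0 pulls


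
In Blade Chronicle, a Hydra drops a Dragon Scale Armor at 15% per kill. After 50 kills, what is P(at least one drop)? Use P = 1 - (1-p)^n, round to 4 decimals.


P(at least one) = 1 - P(none) = 1 - (1-p)^n
p = 15/100 = 0.15
1 - p = 0.85
(1 - p)^50 = 0.85^50 = 0.000296
P(at least one) = 1 - 0.000296 = 0.9997

0.9997


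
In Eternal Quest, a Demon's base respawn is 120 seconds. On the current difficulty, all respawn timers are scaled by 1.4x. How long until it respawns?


Respawn time = base * multiplier
= 120 * 1.4
= 168.0 seconds

168.0 seconds


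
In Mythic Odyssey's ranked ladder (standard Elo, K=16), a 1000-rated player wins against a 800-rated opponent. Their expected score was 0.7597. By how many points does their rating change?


Elo update: delta = K * (S - Ea), where S = 1 (wins)
S - Ea = 1 - 0.7597 = 0.2403
Rating change = 16 * 0.2403
= 3.84

3.84 rating points


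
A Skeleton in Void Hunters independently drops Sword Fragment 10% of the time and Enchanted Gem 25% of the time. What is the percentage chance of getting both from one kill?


For independent events, P(both) = P(A) * P(B)
= 10% * 25%
= 250 / 100 %
= 2.5%

2.5%


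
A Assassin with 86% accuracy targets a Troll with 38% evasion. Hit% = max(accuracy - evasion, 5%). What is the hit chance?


accuracy - evasion = 86 - 38 = 48
Apply floor: max(48, 5) = 48
Hit chance = 48%

48%


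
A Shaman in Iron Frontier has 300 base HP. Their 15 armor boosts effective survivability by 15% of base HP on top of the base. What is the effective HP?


EHP = 300 * (1 + 15/100)
= 300 * (1 + 0.15)
= 300 * 1.15
= 345.0

345.0 EHP


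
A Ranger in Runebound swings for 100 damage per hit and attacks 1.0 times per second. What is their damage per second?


DPS = damage * attack_speed
= 100 * 1.0
= 100.0

100.0 DPS


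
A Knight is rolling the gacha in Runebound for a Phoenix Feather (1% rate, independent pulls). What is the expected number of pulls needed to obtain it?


Expected pulls for a geometric distribution = 1/p = 100 / rate%
= 100 / 1
= 100.0

100.0 pulls


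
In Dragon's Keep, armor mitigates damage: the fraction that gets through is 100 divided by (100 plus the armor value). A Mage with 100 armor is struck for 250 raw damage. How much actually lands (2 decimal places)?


actual = 250 * 100 / (100 + 100)
= 250 * 100 / 200
= 25000 / 200
= 125.00

125.00 damage


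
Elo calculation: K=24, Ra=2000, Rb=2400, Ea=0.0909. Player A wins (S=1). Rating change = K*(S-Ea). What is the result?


Elo update: delta = K * (S - Ea), where S = 1 (wins)
S - Ea = 1 - 0.0909 = 0.9091
Rating change = 24 * 0.9091
= 21.82

21.82 rating points


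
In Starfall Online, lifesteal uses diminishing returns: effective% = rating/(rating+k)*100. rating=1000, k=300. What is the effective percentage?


effective% = rating / (rating + k) * 100
= 1000 / (1000 + 300) * 100
= 1000 / 1300 * 100
= 0.769231 * 100
= 76.92%

76.92%


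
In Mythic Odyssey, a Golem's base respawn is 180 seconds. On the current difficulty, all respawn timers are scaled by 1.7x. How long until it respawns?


Respawn time = base * multiplier
= 180 * 1.7
= 306.0 seconds

306.0 seconds


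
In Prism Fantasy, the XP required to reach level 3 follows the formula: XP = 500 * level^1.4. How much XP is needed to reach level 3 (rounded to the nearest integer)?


XP = 500 * level^1.4
Substitute level = 3:
XP = 500 * 3^1.4
= 500 * 4.6555
= 2328

2328 XP


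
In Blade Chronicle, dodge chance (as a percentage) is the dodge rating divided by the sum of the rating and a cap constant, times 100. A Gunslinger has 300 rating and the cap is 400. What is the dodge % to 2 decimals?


dodge% = 300 / (300 + 400) * 100
= 300 / 700 * 100
= 0.428571 * 100
= 42.86%

42.86%


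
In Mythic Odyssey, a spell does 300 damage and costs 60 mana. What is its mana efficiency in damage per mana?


Efficiency = damage / mana
= 300 / 60
= 5.00

5.00 dmg/mana


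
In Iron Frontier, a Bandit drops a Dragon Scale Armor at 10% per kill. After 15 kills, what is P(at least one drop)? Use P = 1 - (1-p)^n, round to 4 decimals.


P(at least one) = 1 - P(none) = 1 - (1-p)^n
p = 10/100 = 0.1
1 - p = 0.9
(1 - p)^15 = 0.9^15 = 0.205891
P(at least one) = 1 - 0.205891 = 0.7941

0.7941


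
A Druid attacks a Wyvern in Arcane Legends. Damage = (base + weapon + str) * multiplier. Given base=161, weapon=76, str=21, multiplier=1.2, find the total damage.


Sum base + weapon + str = 161 + 76 + 21 = 258
Multiply by 1.2:
258 * 1.2 = 309.6

309.6 damage


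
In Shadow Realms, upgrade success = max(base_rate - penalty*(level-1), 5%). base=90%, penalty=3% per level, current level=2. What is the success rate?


raw_rate = 90 - 3 * (2 - 1)
= 90 - 3 * 1
= 90 - 3
= 87
Apply floor: max(87, 5) = 87%

87%


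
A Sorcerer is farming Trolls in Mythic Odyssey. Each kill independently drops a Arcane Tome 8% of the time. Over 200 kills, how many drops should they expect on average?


Expected drops = kills * (drop_rate / 100)
= 200 * (8 / 100)
= 200 * 0.08
= 16.0

16.0 drops


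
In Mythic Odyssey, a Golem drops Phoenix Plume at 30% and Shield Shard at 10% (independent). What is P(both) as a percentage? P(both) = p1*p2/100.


For independent events, P(both) = P(A) * P(B)
= 30% * 10%
= 300 / 100 %
= 3.0%

3.0%


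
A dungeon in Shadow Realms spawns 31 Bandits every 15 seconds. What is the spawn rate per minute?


Spawns per minute = count * (60 / interval)
= 31 * (60 / 15)
= 31 * 4.0
= 124.0

124.0 per minute


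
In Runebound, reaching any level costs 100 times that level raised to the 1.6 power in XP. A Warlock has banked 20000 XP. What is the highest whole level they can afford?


XP = 100 * level^1.6, so level = (XP / 100)^(1/1.6)
= (20000 / 100)^(1/1.6)
= 200.0^0.625
= 27.4248
Floor: level = 27

level 27


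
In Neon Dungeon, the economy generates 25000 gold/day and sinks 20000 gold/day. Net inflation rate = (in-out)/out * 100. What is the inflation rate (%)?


Net gold = 25000 - 20000 = 5000
Inflation rate = net / sunk * 100 = 5000 / 20000 * 100
= 0.25 * 100
= 25.00%

25.00%


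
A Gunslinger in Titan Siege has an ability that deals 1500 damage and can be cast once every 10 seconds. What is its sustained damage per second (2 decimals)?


DPS = damage / cooldown
= 1500 / 10
= 150.00

150.00 DPS


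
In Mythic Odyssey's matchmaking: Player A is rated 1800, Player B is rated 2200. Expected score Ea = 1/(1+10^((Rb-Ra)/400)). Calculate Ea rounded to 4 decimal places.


Elo expected score: Ea = 1/(1 + 10^((Rb-Ra)/400))
Rb - Ra = 2200 - 1800 = 400
(Rb-Ra)/400 = 400/400 = 1.0
10^1.0 = 10.0
Ea = 1/(1 + 10.0) = 1/11.0 = 0.0909

0.0909


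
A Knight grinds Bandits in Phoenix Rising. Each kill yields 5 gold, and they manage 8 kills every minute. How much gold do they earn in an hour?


Gold per minute = 5 * 8 = 40
Gold per hour = 40 * 60 = 2400

2400 gold/hour


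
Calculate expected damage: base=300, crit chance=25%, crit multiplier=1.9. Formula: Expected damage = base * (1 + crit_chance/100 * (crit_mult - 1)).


E[dmg] = base * (1 + crit_chance * (crit_mult - 1))
cc as decimal = 25/100 = 0.25
cm - 1 = 1.9 - 1 = 0.9
Bonus factor = 0.25 * 0.9 = 0.225
Total multiplier = 1 + 0.225 = 1.225
Expected damage = 300 * 1.225 = 367.50

367.50 damage


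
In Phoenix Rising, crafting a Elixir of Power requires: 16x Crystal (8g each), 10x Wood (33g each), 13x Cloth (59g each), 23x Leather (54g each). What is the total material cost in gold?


Cost breakdown:
  Crystal: 16 * 8 = 128
  Wood: 10 * 33 = 330
  Cloth: 13 * 59 = 767
  Leather: 23 * 54 = 1242
Total = 128 + 330 + 767 + 1242 = 2467

2467 gold


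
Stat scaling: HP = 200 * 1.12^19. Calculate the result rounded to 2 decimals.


value = base * growth^level
= 200 * 1.12^19
= 200 * 8.612762
= 1722.55

1722.55 HP


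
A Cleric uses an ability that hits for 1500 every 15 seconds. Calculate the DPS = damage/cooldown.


DPS = damage / cooldown
= 1500 / 15
= 100.00

100.00 DPS


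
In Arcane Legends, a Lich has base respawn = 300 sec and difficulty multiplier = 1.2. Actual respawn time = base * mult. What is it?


Respawn time = base * multiplier
= 300 * 1.2
= 360.0 seconds

360.0 seconds


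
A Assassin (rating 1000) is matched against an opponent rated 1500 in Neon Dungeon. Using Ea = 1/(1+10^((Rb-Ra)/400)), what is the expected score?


Elo expected score: Ea = 1/(1 + 10^((Rb-Ra)/400))
Rb - Ra = 1500 - 1000 = 500
(Rb-Ra)/400 = 500/400 = 1.25
10^1.25 = 17.782794
Ea = 1/(1 + 17.782794) = 1/18.782794 = 0.0532

0.0532


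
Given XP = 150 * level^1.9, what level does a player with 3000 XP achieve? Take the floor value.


XP = 150 * level^1.9, so level = (XP / 150)^(1/1.9)
= (3000 / 150)^(1/1.9)
= 20.0^0.5263
= 4.839
Floor: level = 4

level 4


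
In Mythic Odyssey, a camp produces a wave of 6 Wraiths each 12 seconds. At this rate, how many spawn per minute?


Spawns per minute = count * (60 / interval)
= 6 * (60 / 12)
= 6 * 5.0
= 30.0

30.0 per minute


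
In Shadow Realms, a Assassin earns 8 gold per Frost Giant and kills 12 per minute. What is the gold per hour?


Gold per minute = 8 * 12 = 96
Gold per hour = 96 * 60 = 5760

5760 gold/hour


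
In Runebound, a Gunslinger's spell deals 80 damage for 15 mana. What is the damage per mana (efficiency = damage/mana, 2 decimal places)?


Efficiency = damage / mana
= 80 / 15
= 5.33

5.33 dmg/mana


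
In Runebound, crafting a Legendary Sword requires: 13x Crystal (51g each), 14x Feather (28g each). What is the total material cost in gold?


Cost breakdown:
  Crystal: 13 * 51 = 663
  Feather: 14 * 28 = 392
Total = 663 + 392 = 1055

1055 gold


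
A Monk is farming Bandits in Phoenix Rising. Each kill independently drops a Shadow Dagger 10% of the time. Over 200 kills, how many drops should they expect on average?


Expected drops = kills * (drop_rate / 100)
= 200 * (10 / 100)
= 200 * 0.1
= 20.0

20.0 drops


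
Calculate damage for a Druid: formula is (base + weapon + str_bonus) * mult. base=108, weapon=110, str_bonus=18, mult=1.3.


Sum base + weapon + str = 108 + 110 + 18 = 236
Multiply by 1.3:
236 * 1.3 = 306.8

306.8 damage


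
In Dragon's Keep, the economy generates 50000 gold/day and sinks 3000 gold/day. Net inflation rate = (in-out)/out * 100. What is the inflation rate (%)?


Net gold = 50000 - 3000 = 47000
Inflation rate = net / sunk * 100 = 47000 / 3000 * 100
= 15.666667 * 100
= 1566.67%

1566.67%


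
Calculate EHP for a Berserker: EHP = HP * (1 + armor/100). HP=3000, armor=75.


EHP = 3000 * (1 + 75/100)
= 3000 * (1 + 0.75)
= 3000 * 1.75
= 5250.0

5250.0 EHP


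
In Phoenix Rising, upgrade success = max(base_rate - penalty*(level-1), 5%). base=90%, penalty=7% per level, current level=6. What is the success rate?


raw_rate = 90 - 7 * (6 - 1)
= 90 - 7 * 5
= 90 - 35
= 55
Apply floor: max(55, 5) = 55%

55%


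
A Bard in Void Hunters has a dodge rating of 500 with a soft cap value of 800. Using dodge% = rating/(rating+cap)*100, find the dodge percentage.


dodge% = 500 / (500 + 800) * 100
= 500 / 1300 * 100
= 0.384615 * 100
= 38.46%

38.46%


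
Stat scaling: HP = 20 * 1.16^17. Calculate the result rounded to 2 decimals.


value = base * growth^level
= 20 * 1.16^17
= 20 * 12.467685
= 249.35

249.35 HP


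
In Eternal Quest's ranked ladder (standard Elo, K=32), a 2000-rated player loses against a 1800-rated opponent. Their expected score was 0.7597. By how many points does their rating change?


Elo update: delta = K * (S - Ea), where S = 0 (loses)
S - Ea = 0 - 0.7597 = -0.7597
Rating change = 32 * -0.7597
= -24.31

-24.31 rating points


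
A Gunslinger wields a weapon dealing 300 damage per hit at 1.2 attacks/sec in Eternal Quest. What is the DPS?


DPS = damage * attack_speed
= 300 * 1.2
= 360.0

360.0 DPS


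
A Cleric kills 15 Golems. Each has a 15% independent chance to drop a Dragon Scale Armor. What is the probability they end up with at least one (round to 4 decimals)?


P(at least one) = 1 - P(none) = 1 - (1-p)^n
p = 15/100 = 0.15
1 - p = 0.85
(1 - p)^15 = 0.85^15 = 0.087354
P(at least one) = 1 - 0.087354 = 0.9126

0.9126


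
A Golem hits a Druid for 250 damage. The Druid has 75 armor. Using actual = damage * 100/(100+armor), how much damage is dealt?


actual = 250 * 100 / (100 + 75)
= 250 * 100 / 175
= 25000 / 175
= 142.86

142.86 damage


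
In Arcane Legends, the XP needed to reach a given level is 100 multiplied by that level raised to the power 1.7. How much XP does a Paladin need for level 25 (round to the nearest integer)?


XP = 100 * level^1.7
Substitute level = 25:
XP = 100 * 25^1.7
= 100 * 237.9567
= 23796

23796 XP


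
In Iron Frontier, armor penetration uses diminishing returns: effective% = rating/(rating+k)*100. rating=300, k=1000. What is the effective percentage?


effective% = rating / (rating + k) * 100
= 300 / (300 + 1000) * 100
= 300 / 1300 * 100
= 0.230769 * 100
= 23.08%

23.08%


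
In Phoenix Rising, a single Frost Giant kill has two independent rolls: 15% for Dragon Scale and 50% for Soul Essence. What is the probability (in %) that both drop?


For independent events, P(both) = P(A) * P(B)
= 15% * 50%
= 750 / 100 %
= 7.5%

7.5%


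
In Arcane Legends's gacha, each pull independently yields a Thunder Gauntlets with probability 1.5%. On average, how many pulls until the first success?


Expected pulls for a geometric distribution = 1/p = 100 / rate%
= 100 / 1.5
= 66.67

66.67 pulls


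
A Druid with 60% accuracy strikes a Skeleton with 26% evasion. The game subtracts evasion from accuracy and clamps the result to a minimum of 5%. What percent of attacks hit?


accuracy - evasion = 60 - 26 = 34
Apply floor: max(34, 5) = 34
Hit chance = 34%

34%


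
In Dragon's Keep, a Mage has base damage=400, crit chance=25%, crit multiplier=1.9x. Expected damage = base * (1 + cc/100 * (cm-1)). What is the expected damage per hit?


E[dmg] = base * (1 + crit_chance * (crit_mult - 1))
cc as decimal = 25/100 = 0.25
cm - 1 = 1.9 - 1 = 0.9
Bonus factor = 0.25 * 0.9 = 0.225
Total multiplier = 1 + 0.225 = 1.225
Expected damage = 400 * 1.225 = 490.00

490.00 damage


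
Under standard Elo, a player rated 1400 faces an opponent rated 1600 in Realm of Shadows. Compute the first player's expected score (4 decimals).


Elo expected score: Ea = 1/(1 + 10^((Rb-Ra)/400))
Rb - Ra = 1600 - 1400 = 200
(Rb-Ra)/400 = 200/400 = 0.5
10^0.5 = 3.162278
Ea = 1/(1 + 3.162278) = 1/4.162278 = 0.2403

0.2403


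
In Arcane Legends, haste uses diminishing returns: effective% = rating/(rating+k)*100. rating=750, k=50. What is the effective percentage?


effective% = rating / (rating + k) * 100
= 750 / (750 + 50) * 100
= 750 / 800 * 100
= 0.9375 * 100
= 93.75%

93.75%


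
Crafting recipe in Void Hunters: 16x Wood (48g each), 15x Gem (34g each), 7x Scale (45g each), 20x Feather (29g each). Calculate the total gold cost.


Cost breakdown:
  Wood: 16 * 48 = 768
  Gem: 15 * 34 = 510
  Scale: 7 * 45 = 315
  Feather: 20 * 29 = 580
Total = 768 + 510 + 315 + 580 = 2173

2173 gold


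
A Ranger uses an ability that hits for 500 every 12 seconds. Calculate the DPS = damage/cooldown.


DPS = damage / cooldown
= 500 / 12
= 41.67

41.67 DPS


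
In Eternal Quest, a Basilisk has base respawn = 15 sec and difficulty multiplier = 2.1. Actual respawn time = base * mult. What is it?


Respawn time = base * multiplier
= 15 * 2.1
= 31.5 seconds

31.5 seconds


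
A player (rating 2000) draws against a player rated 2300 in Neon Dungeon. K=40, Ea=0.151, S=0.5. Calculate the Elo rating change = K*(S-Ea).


Elo update: delta = K * (S - Ea), where S = 0.5 (draws)
S - Ea = 0.5 - 0.151 = 0.349
Rating change = 40 * 0.349
= 13.96

13.96 rating points


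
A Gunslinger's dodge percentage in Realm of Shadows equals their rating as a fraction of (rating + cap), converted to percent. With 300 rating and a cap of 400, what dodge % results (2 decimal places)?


dodge% = 300 / (300 + 400) * 100
= 300 / 700 * 100
= 0.428571 * 100
= 42.86%

42.86%


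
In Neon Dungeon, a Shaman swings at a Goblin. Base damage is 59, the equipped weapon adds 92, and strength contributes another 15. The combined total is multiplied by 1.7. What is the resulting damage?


Sum base + weapon + str = 59 + 92 + 15 = 166
Multiply by 1.7:
166 * 1.7 = 282.2

282.2 damage


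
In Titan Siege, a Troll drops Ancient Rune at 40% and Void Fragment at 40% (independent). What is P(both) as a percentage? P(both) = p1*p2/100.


For independent events, P(both) = P(A) * P(B)
= 40% * 40%
= 1600 / 100 %
= 16.0%

16.0%


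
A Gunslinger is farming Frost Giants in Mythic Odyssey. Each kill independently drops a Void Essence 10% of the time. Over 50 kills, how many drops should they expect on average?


Expected drops = kills * (drop_rate / 100)
= 50 * (10 / 100)
= 50 * 0.1
= 5.0

5.0 drops


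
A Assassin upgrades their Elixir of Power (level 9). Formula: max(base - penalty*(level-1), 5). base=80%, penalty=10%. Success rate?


raw_rate = 80 - 10 * (9 - 1)
= 80 - 10 * 8
= 80 - 80
= 0
Apply floor: max(0, 5) = 5%

5%


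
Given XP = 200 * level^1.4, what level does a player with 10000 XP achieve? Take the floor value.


XP = 200 * level^1.4, so level = (XP / 200)^(1/1.4)
= (10000 / 200)^(1/1.4)
= 50.0^0.7143
= 16.3512
Floor: level = 16

level 16


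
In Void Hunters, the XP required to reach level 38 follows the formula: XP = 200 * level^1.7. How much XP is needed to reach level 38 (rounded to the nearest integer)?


XP = 200 * level^1.7
Substitute level = 38:
XP = 200 * 38^1.7
= 200 * 484.8776
= 96976

96976 XP


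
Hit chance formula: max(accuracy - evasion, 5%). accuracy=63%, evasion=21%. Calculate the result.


accuracy - evasion = 63 - 21 = 42
Apply floor: max(42, 5) = 42
Hit chance = 42%

42%


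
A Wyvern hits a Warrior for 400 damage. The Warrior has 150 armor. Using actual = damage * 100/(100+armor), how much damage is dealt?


actual = 400 * 100 / (100 + 150)
= 400 * 100 / 250
= 40000 / 250
= 160.00

160.00 damage


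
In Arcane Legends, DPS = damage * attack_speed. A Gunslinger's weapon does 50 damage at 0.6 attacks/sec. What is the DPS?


DPS = damage * attack_speed
= 50 * 0.6
= 30.0

30.0 DPS


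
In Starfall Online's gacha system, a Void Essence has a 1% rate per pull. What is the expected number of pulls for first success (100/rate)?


Expected pulls for a geometric distribution = 1/p = 100 / rate%
= 100 / 1
= 100.0

100.0 pulls


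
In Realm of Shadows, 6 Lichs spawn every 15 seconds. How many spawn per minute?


Spawns per minute = count * (60 / interval)
= 6 * (60 / 15)
= 6 * 4.0
= 24.0

24.0 per minute


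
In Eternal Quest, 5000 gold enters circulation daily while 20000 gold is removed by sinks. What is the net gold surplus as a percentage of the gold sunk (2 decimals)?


Net gold = 5000 - 20000 = -15000
Inflation rate = net / sunk * 100 = -15000 / 20000 * 100
= -0.75 * 100
= -75.00%

-75.00%


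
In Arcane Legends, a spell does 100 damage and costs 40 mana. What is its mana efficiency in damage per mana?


Efficiency = damage / mana
= 100 / 40
= 2.50

2.50 dmg/mana


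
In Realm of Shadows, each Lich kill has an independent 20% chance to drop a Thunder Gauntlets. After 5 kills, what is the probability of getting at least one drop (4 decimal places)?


P(at least one) = 1 - P(none) = 1 - (1-p)^n
p = 20/100 = 0.2
1 - p = 0.8
(1 - p)^5 = 0.8^5 = 0.327680
P(at least one) = 1 - 0.327680 = 0.6723

0.6723


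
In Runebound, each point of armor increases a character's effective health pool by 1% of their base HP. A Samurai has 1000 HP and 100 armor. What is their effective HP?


EHP = 1000 * (1 + 100/100)
= 1000 * (1 + 1.0)
= 1000 * 2.0
= 2000.0

2000.0 EHP


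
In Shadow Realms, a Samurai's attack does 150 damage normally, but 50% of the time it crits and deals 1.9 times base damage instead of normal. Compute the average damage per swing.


E[dmg] = base * (1 + crit_chance * (crit_mult - 1))
cc as decimal = 50/100 = 0.5
cm - 1 = 1.9 - 1 = 0.9
Bonus factor = 0.5 * 0.9 = 0.45
Total multiplier = 1 + 0.45 = 1.45
Expected damage = 150 * 1.45 = 217.50

217.50 damage


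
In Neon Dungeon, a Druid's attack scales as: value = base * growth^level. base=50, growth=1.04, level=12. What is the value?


value = base * growth^level
= 50 * 1.04^12
= 50 * 1.601032
= 80.05

80.05 attack


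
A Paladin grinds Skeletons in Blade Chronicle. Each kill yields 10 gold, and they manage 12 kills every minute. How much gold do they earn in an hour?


Gold per minute = 10 * 12 = 120
Gold per hour = 120 * 60 = 7200

7200 gold/hour


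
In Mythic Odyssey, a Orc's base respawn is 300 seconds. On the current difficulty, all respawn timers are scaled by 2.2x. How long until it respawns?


Respawn time = base * multiplier
= 300 * 2.2
= 660.0 seconds

660.0 seconds


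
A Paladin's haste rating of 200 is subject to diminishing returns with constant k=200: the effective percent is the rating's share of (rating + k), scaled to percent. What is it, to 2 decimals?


effective% = rating / (rating + k) * 100
= 200 / (200 + 200) * 100
= 200 / 400 * 100
= 0.5 * 100
= 50.00%

50.00%


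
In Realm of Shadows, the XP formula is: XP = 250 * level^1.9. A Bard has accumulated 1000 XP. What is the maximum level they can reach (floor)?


XP = 250 * level^1.9, so level = (XP / 250)^(1/1.9)
= (1000 / 250)^(1/1.9)
= 4.0^0.5263
= 2.0743
Floor: level = 2

level 2
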